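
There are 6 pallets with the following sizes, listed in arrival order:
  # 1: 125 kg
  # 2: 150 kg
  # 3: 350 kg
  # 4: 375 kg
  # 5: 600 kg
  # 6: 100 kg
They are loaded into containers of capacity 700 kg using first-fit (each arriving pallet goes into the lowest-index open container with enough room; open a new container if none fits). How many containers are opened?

  125 → container 1 (new)  [load 125/700]
  150 → container 1  [load 275/700]
  350 → container 1  [load 625/700]
  375 → container 2 (new)  [load 375/700]
  600 → container 3 (new)  [load 600/700]
  100 → container 2  [load 475/700]
3 containers opened.

3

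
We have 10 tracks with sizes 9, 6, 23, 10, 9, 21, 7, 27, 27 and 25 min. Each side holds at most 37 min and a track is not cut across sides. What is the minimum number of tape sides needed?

Total = 27 + 27 + 25 + 23 + 21 + 10 + 9 + 9 + 7 + 6 = 164 min.
Lower bound: ⌈164/37⌉ = 5 tape sides.
A packing using 5 tape sides:
  side 1: 27 + 10 = 37
  side 2: 27 + 9 = 36
  side 3: 25 + 9 = 34
  side 4: 23 + 7 + 6 = 36
  side 5: 21 = 21
This matches the lower bound, so 5 is optimal.

5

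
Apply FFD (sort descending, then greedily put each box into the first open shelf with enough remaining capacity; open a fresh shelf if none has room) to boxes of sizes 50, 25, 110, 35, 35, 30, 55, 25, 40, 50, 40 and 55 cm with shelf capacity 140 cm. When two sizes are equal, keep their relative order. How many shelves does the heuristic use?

4

Sorted descending: 110, 55, 55, 50, 50, 40, 40, 35, 35, 30, 25, 25.
  110 → shelf 1 (new)  [load 110/140]
  55 → shelf 2 (new)  [load 55/140]
  55 → shelf 2  [load 110/140]
  50 → shelf 3 (new)  [load 50/140]
  50 → shelf 3  [load 100/140]
  40 → shelf 3  [load 140/140]
  40 → shelf 4 (new)  [load 40/140]
  35 → shelf 4  [load 75/140]
  35 → shelf 4  [load 110/140]
  30 → shelf 1  [load 140/140]
  25 → shelf 2  [load 135/140]
  25 → shelf 4  [load 135/140]
4 shelves opened.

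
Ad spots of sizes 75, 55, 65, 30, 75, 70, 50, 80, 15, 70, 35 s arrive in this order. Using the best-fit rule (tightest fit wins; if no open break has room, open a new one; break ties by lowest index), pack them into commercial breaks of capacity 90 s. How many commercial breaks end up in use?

  75 → break 1 (new)  [load 75/90]
  55 → break 2 (new)  [load 55/90]
  65 → break 3 (new)  [load 65/90]
  30 → break 2  [load 85/90]
  75 → break 4 (new)  [load 75/90]
  70 → break 5 (new)  [load 70/90]
  50 → break 6 (new)  [load 50/90]
  80 → break 7 (new)  [load 80/90]
  15 → break 1  [load 90/90]
  70 → break 8 (new)  [load 70/90]
  35 → break 6  [load 85/90]
8 commercial breaks opened.

8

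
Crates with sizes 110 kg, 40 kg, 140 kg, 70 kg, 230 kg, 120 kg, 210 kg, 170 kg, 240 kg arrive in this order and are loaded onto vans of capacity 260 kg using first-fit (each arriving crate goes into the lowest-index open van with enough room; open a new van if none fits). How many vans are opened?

6

  110 → van 1 (new)  [load 110/260]
  40 → van 1  [load 150/260]
  140 → van 2 (new)  [load 140/260]
  70 → van 1  [load 220/260]
  230 → van 3 (new)  [load 230/260]
  120 → van 2  [load 260/260]
  210 → van 4 (new)  [load 210/260]
  170 → van 5 (new)  [load 170/260]
  240 → van 6 (new)  [load 240/260]
6 vans opened.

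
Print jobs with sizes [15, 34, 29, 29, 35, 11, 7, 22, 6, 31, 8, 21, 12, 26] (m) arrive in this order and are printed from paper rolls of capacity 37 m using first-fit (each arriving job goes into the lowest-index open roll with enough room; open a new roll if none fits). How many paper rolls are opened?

9

  15 → roll 1 (new)  [load 15/37]
  34 → roll 2 (new)  [load 34/37]
  29 → roll 3 (new)  [load 29/37]
  29 → roll 4 (new)  [load 29/37]
  35 → roll 5 (new)  [load 35/37]
  11 → roll 1  [load 26/37]
  7 → roll 1  [load 33/37]
  22 → roll 6 (new)  [load 22/37]
  6 → roll 3  [load 35/37]
  31 → roll 7 (new)  [load 31/37]
  8 → roll 4  [load 37/37]
  21 → roll 8 (new)  [load 21/37]
  12 → roll 6  [load 34/37]
  26 → roll 9 (new)  [load 26/37]
9 paper rolls opened.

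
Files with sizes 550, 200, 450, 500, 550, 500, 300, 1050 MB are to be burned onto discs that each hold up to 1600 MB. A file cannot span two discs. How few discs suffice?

Total = 1050 + 550 + 550 + 500 + 500 + 450 + 300 + 200 = 4100 MB.
Lower bound: ⌈4100/1600⌉ = 3 discs.
A packing using 3 discs:
  disc 1: 1050 + 550 = 1600
  disc 2: 550 + 500 + 500 = 1550
  disc 3: 450 + 300 + 200 = 950
This matches the lower bound, so 3 is optimal.

3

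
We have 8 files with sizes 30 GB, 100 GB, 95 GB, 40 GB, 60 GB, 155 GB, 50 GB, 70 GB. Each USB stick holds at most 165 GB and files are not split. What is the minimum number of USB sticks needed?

4

Total = 155 + 100 + 95 + 70 + 60 + 50 + 40 + 30 = 600 GB.
Lower bound: ⌈600/165⌉ = 4 USB sticks.
A packing using 4 USB sticks:
  USB stick 1: 155 = 155
  USB stick 2: 100 + 60 = 160
  USB stick 3: 95 + 70 = 165
  USB stick 4: 50 + 40 + 30 = 120
This matches the lower bound, so 4 is optimal.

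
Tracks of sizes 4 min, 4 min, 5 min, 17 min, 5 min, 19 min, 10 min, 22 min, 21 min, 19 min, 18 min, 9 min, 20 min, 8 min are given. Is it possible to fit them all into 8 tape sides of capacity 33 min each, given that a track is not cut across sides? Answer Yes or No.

A valid assignment using 7 tape sides:
  side 1: 22 + 10 = 32
  side 2: 21 + 9 = 30
  side 3: 20 + 8 + 5 = 33
  side 4: 19 + 5 + 4 + 4 = 32
  side 5: 19 = 19
  side 6: 18 = 18
  side 7: 17 = 17
That uses only 7 ≤ 8, so 8 tape sides are enough.

Yes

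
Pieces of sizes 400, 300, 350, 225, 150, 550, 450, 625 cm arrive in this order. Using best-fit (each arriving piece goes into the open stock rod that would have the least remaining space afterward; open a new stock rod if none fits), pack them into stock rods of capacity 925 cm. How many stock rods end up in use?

  400 → stock rod 1 (new)  [load 400/925]
  300 → stock rod 1  [load 700/925]
  350 → stock rod 2 (new)  [load 350/925]
  225 → stock rod 1  [load 925/925]
  150 → stock rod 2  [load 500/925]
  550 → stock rod 3 (new)  [load 550/925]
  450 → stock rod 4 (new)  [load 450/925]
  625 → stock rod 5 (new)  [load 625/925]
5 stock rods opened.

5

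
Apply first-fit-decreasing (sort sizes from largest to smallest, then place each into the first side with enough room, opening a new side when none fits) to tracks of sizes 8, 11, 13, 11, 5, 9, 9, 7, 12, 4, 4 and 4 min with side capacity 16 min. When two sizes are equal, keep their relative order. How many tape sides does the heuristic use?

Sorted descending: 13, 12, 11, 11, 9, 9, 8, 7, 5, 4, 4, 4.
  13 → side 1 (new)  [load 13/16]
  12 → side 2 (new)  [load 12/16]
  11 → side 3 (new)  [load 11/16]
  11 → side 4 (new)  [load 11/16]
  9 → side 5 (new)  [load 9/16]
  9 → side 6 (new)  [load 9/16]
  8 → side 7 (new)  [load 8/16]
  7 → side 5  [load 16/16]
  5 → side 3  [load 16/16]
  4 → side 2  [load 16/16]
  4 → side 4  [load 15/16]
  4 → side 6  [load 13/16]
7 tape sides opened.

7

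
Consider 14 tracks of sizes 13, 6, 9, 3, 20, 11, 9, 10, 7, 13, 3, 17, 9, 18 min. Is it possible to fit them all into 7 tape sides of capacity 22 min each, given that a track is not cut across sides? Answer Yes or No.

A valid assignment using 7 tape sides:
  side 1: 20 = 20
  side 2: 18 + 3 = 21
  side 3: 17 + 3 = 20
  side 4: 13 + 9 = 22
  side 5: 13 + 9 = 22
  side 6: 11 + 10 = 21
  side 7: 9 + 7 + 6 = 22
Every load is within 22 min, so 7 tape sides suffice.

Yes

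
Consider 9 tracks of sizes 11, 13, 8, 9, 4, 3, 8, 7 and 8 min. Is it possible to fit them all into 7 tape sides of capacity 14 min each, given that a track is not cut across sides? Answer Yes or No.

A valid assignment using 7 tape sides:
  side 1: 13 = 13
  side 2: 11 + 3 = 14
  side 3: 9 + 4 = 13
  side 4: 8 = 8
  side 5: 8 = 8
  side 6: 8 = 8
  side 7: 7 = 7
Every load is within 14 min, so 7 tape sides suffice.

Yes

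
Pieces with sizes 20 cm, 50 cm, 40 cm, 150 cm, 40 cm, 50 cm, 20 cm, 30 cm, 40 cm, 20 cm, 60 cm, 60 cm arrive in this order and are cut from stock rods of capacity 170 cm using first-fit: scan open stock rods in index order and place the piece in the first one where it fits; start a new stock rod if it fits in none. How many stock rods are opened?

  20 → stock rod 1 (new)  [load 20/170]
  50 → stock rod 1  [load 70/170]
  40 → stock rod 1  [load 110/170]
  150 → stock rod 2 (new)  [load 150/170]
  40 → stock rod 1  [load 150/170]
  50 → stock rod 3 (new)  [load 50/170]
  20 → stock rod 1  [load 170/170]
  30 → stock rod 3  [load 80/170]
  40 → stock rod 3  [load 120/170]
  20 → stock rod 2  [load 170/170]
  60 → stock rod 4 (new)  [load 60/170]
  60 → stock rod 4  [load 120/170]
4 stock rods opened.

4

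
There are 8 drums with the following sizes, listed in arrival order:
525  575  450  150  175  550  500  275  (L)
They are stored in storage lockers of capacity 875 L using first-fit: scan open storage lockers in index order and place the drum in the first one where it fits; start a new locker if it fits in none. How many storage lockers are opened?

  525 → locker 1 (new)  [load 525/875]
  575 → locker 2 (new)  [load 575/875]
  450 → locker 3 (new)  [load 450/875]
  150 → locker 1  [load 675/875]
  175 → locker 1  [load 850/875]
  550 → locker 4 (new)  [load 550/875]
  500 → locker 5 (new)  [load 500/875]
  275 → locker 2  [load 850/875]
5 storage lockers opened.

5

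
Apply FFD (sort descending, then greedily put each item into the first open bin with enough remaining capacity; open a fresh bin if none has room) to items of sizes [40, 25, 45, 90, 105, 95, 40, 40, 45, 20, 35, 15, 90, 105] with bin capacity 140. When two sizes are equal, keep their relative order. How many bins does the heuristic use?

Sorted descending: 105, 105, 95, 90, 90, 45, 45, 40, 40, 40, 35, 25, 20, 15.
  105 → bin 1 (new)  [load 105/140]
  105 → bin 2 (new)  [load 105/140]
  95 → bin 3 (new)  [load 95/140]
  90 → bin 4 (new)  [load 90/140]
  90 → bin 5 (new)  [load 90/140]
  45 → bin 3  [load 140/140]
  45 → bin 4  [load 135/140]
  40 → bin 5  [load 130/140]
  40 → bin 6 (new)  [load 40/140]
  40 → bin 6  [load 80/140]
  35 → bin 1  [load 140/140]
  25 → bin 2  [load 130/140]
  20 → bin 6  [load 100/140]
  15 → bin 6  [load 115/140]
6 bins opened.

6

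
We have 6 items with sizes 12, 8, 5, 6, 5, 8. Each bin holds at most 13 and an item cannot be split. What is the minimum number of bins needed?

Total = 12 + 8 + 8 + 6 + 5 + 5 = 44.
Lower bound: ⌈44/13⌉ = 4 bins.
A packing using 4 bins:
  bin 1: 12 = 12
  bin 2: 8 + 5 = 13
  bin 3: 8 + 5 = 13
  bin 4: 6 = 6
This matches the lower bound, so 4 is optimal.

4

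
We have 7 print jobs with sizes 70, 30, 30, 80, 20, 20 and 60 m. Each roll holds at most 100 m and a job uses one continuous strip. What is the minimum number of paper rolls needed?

4

Total = 80 + 70 + 60 + 30 + 30 + 20 + 20 = 310 m.
Lower bound: ⌈310/100⌉ = 4 paper rolls.
A packing using 4 paper rolls:
  roll 1: 80 + 20 = 100
  roll 2: 70 + 30 = 100
  roll 3: 60 + 30 = 90
  roll 4: 20 = 20
This matches the lower bound, so 4 is optimal.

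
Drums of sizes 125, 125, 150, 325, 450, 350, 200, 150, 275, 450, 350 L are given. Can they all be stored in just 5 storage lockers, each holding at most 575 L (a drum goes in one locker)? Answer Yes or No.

No

Total = 2950 L; ⌈2950/575⌉ = 6.
At least 6 storage lockers are required, but only 5 are allowed.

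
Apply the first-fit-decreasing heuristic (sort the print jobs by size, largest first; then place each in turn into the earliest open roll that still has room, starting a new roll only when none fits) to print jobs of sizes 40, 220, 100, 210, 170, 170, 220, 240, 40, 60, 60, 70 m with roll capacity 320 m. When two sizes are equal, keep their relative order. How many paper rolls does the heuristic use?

Sorted descending: 240, 220, 220, 210, 170, 170, 100, 70, 60, 60, 40, 40.
  240 → roll 1 (new)  [load 240/320]
  220 → roll 2 (new)  [load 220/320]
  220 → roll 3 (new)  [load 220/320]
  210 → roll 4 (new)  [load 210/320]
  170 → roll 5 (new)  [load 170/320]
  170 → roll 6 (new)  [load 170/320]
  100 → roll 2  [load 320/320]
  70 → roll 1  [load 310/320]
  60 → roll 3  [load 280/320]
  60 → roll 4  [load 270/320]
  40 → roll 3  [load 320/320]
  40 → roll 4  [load 310/320]
6 paper rolls opened.

6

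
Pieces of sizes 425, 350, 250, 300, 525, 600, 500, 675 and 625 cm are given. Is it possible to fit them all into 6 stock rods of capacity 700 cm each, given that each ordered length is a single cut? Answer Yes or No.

Total = 4250 cm; ⌈4250/700⌉ = 7.
At least 7 stock rods are required, but only 6 are allowed.

No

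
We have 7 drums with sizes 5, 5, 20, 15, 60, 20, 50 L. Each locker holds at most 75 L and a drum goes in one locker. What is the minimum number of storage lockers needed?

Total = 60 + 50 + 20 + 20 + 15 + 5 + 5 = 175 L.
Lower bound: ⌈175/75⌉ = 3 storage lockers.
A packing using 3 storage lockers:
  locker 1: 60 + 15 = 75
  locker 2: 50 + 20 + 5 = 75
  locker 3: 20 + 5 = 25
This matches the lower bound, so 3 is optimal.

3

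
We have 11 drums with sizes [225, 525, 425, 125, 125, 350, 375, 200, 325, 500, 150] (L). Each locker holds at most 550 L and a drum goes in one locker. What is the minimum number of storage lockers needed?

7

Total = 525 + 500 + 425 + 375 + 350 + 325 + 225 + 200 + 150 + 125 + 125 = 3325 L.
Lower bound: ⌈3325/550⌉ = 7 storage lockers.
A packing using 7 storage lockers:
  locker 1: 525 = 525
  locker 2: 500 = 500
  locker 3: 425 + 125 = 550
  locker 4: 375 + 150 = 525
  locker 5: 350 + 200 = 550
  locker 6: 325 + 225 = 550
  locker 7: 125 = 125
This matches the lower bound, so 7 is optimal.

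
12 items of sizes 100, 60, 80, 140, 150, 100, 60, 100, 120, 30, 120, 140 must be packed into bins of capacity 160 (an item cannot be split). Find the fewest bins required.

Total = 150 + 140 + 140 + 120 + 120 + 100 + 100 + 100 + 80 + 60 + 60 + 30 = 1200.
Lower bound: ⌈1200/160⌉ = 8 bins.
A packing using 9 bins:
  bin 1: 150 = 150
  bin 2: 140 = 140
  bin 3: 140 = 140
  bin 4: 120 + 30 = 150
  bin 5: 120 = 120
  bin 6: 100 + 60 = 160
  bin 7: 100 + 60 = 160
  bin 8: 100 = 100
  bin 9: 80 = 80
No arrangement into 8 bins stays within capacity, so 9 is optimal.

9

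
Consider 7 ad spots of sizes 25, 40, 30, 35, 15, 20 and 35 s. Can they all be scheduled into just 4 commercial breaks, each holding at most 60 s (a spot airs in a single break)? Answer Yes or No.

Yes

A valid assignment using 4 commercial breaks:
  break 1: 40 + 20 = 60
  break 2: 35 + 25 = 60
  break 3: 35 + 15 = 50
  break 4: 30 = 30
Every load is within 60 s, so 4 commercial breaks suffice.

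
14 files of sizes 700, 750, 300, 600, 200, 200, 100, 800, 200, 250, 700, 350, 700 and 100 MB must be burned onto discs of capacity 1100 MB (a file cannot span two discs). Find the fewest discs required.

Total = 800 + 750 + 700 + 700 + 700 + 600 + 350 + 300 + 250 + 200 + 200 + 200 + 100 + 100 = 5950 MB.
Lower bound: ⌈5950/1100⌉ = 6 discs.
A packing using 6 discs:
  disc 1: 800 + 300 = 1100
  disc 2: 750 + 350 = 1100
  disc 3: 700 + 250 + 100 = 1050
  disc 4: 700 + 200 + 200 = 1100
  disc 5: 700 + 200 + 100 = 1000
  disc 6: 600 = 600
This matches the lower bound, so 6 is optimal.

6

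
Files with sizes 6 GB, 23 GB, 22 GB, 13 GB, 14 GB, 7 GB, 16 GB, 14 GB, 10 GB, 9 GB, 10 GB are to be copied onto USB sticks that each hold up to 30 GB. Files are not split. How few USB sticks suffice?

Total = 23 + 22 + 16 + 14 + 14 + 13 + 10 + 10 + 9 + 7 + 6 = 144 GB.
Lower bound: ⌈144/30⌉ = 5 USB sticks.
A packing using 5 USB sticks:
  USB stick 1: 23 + 7 = 30
  USB stick 2: 22 + 6 = 28
  USB stick 3: 16 + 14 = 30
  USB stick 4: 14 + 13 = 27
  USB stick 5: 10 + 10 + 9 = 29
This matches the lower bound, so 5 is optimal.

5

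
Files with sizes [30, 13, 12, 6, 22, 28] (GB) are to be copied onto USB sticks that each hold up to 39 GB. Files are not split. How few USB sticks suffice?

Total = 30 + 28 + 22 + 13 + 12 + 6 = 111 GB.
Lower bound: ⌈111/39⌉ = 3 USB sticks.
A packing using 4 USB sticks:
  USB stick 1: 30 + 6 = 36
  USB stick 2: 28 = 28
  USB stick 3: 22 + 13 = 35
  USB stick 4: 12 = 12
No arrangement into 3 USB sticks stays within capacity, so 4 is optimal.

4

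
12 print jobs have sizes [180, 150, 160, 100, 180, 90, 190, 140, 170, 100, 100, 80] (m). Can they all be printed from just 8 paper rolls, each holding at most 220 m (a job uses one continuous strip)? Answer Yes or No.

No

Total = 1640 m; ⌈1640/220⌉ = 8.
The bound of 8 does not rule out 8, but exhaustive search shows no assignment into 8 paper rolls of capacity 220 m exists — the minimum is 9.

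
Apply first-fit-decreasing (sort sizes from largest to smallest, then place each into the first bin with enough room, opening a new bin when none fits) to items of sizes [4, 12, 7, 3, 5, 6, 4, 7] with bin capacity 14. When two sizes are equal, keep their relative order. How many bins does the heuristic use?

4

Sorted descending: 12, 7, 7, 6, 5, 4, 4, 3.
  12 → bin 1 (new)  [load 12/14]
  7 → bin 2 (new)  [load 7/14]
  7 → bin 2  [load 14/14]
  6 → bin 3 (new)  [load 6/14]
  5 → bin 3  [load 11/14]
  4 → bin 4 (new)  [load 4/14]
  4 → bin 4  [load 8/14]
  3 → bin 3  [load 14/14]
4 bins opened.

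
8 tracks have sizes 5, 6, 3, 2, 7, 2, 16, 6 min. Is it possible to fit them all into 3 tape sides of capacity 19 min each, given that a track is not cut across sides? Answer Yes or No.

A valid assignment using 3 tape sides:
  side 1: 16 + 3 = 19
  side 2: 7 + 6 + 6 = 19
  side 3: 5 + 2 + 2 = 9
Every load is within 19 min, so 3 tape sides suffice.

Yes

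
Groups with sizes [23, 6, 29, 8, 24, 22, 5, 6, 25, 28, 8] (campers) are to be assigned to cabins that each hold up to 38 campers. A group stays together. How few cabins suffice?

6

Total = 29 + 28 + 25 + 24 + 23 + 22 + 8 + 8 + 6 + 6 + 5 = 184 campers.
Lower bound: ⌈184/38⌉ = 5 cabins.
Also, 6 groups each exceed 19 campers, and no two of those can share a cabin, so at least 6 cabins are needed.
A packing using 6 cabins:
  cabin 1: 29 + 8 = 37
  cabin 2: 28 + 8 = 36
  cabin 3: 25 + 6 + 6 = 37
  cabin 4: 24 + 5 = 29
  cabin 5: 23 = 23
  cabin 6: 22 = 22
This matches the lower bound, so 6 is optimal.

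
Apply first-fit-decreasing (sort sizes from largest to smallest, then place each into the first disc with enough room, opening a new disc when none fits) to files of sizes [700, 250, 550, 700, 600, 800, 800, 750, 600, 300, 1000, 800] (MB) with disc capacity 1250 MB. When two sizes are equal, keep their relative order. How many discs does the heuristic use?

8

Sorted descending: 1000, 800, 800, 800, 750, 700, 700, 600, 600, 550, 300, 250.
  1000 → disc 1 (new)  [load 1000/1250]
  800 → disc 2 (new)  [load 800/1250]
  800 → disc 3 (new)  [load 800/1250]
  800 → disc 4 (new)  [load 800/1250]
  750 → disc 5 (new)  [load 750/1250]
  700 → disc 6 (new)  [load 700/1250]
  700 → disc 7 (new)  [load 700/1250]
  600 → disc 8 (new)  [load 600/1250]
  600 → disc 8  [load 1200/1250]
  550 → disc 6  [load 1250/1250]
  300 → disc 2  [load 1100/1250]
  250 → disc 1  [load 1250/1250]
8 discs opened.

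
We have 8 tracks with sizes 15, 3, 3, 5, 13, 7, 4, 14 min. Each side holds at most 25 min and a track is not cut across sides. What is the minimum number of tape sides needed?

Total = 15 + 14 + 13 + 7 + 5 + 4 + 3 + 3 = 64 min.
Lower bound: ⌈64/25⌉ = 3 tape sides.
A packing using 3 tape sides:
  side 1: 15 + 7 + 3 = 25
  side 2: 14 + 5 + 4 = 23
  side 3: 13 + 3 = 16
This matches the lower bound, so 3 is optimal.

3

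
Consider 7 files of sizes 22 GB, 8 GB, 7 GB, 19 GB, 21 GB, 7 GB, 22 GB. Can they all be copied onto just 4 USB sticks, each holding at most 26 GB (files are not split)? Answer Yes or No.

Total = 106 GB; ⌈106/26⌉ = 5.
At least 5 USB sticks are required, but only 4 are allowed.

No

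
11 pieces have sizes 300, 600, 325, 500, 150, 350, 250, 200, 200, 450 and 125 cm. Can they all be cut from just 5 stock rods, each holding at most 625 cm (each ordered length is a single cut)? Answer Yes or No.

Total = 3450 cm; ⌈3450/625⌉ = 6.
At least 6 stock rods are required, but only 5 are allowed.

No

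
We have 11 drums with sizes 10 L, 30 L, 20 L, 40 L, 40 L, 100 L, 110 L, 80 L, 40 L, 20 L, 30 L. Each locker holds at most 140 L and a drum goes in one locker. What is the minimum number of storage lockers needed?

4

Total = 110 + 100 + 80 + 40 + 40 + 40 + 30 + 30 + 20 + 20 + 10 = 520 L.
Lower bound: ⌈520/140⌉ = 4 storage lockers.
A packing using 4 storage lockers:
  locker 1: 110 + 30 = 140
  locker 2: 100 + 40 = 140
  locker 3: 80 + 40 + 20 = 140
  locker 4: 40 + 30 + 20 + 10 = 100
This matches the lower bound, so 4 is optimal.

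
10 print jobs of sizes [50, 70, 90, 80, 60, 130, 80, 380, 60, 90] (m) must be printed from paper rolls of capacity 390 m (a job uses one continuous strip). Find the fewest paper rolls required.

Total = 380 + 130 + 90 + 90 + 80 + 80 + 70 + 60 + 60 + 50 = 1090 m.
Lower bound: ⌈1090/390⌉ = 3 paper rolls.
A packing using 3 paper rolls:
  roll 1: 380 = 380
  roll 2: 130 + 90 + 90 + 80 = 390
  roll 3: 80 + 70 + 60 + 60 + 50 = 320
This matches the lower bound, so 3 is optimal.

3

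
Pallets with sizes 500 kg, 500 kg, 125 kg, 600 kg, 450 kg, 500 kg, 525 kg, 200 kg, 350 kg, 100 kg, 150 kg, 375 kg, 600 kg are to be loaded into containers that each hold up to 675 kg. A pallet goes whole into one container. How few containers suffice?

Total = 600 + 600 + 525 + 500 + 500 + 500 + 450 + 375 + 350 + 200 + 150 + 125 + 100 = 4975 kg.
Lower bound: ⌈4975/675⌉ = 8 containers.
Also, 9 pallets each exceed 675/2 kg, and no two of those can share a container, so at least 9 containers are needed.
A packing using 9 containers:
  container 1: 600 = 600
  container 2: 600 = 600
  container 3: 525 + 150 = 675
  container 4: 500 + 125 = 625
  container 5: 500 + 100 = 600
  container 6: 500 = 500
  container 7: 450 + 200 = 650
  container 8: 375 = 375
  container 9: 350 = 350
This matches the lower bound, so 9 is optimal.

9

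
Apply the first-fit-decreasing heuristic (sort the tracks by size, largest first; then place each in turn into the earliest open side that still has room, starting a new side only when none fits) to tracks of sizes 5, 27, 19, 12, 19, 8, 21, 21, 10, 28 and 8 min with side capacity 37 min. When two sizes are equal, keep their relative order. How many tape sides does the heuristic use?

6

Sorted descending: 28, 27, 21, 21, 19, 19, 12, 10, 8, 8, 5.
  28 → side 1 (new)  [load 28/37]
  27 → side 2 (new)  [load 27/37]
  21 → side 3 (new)  [load 21/37]
  21 → side 4 (new)  [load 21/37]
  19 → side 5 (new)  [load 19/37]
  19 → side 6 (new)  [load 19/37]
  12 → side 3  [load 33/37]
  10 → side 2  [load 37/37]
  8 → side 1  [load 36/37]
  8 → side 4  [load 29/37]
  5 → side 4  [load 34/37]
6 tape sides opened.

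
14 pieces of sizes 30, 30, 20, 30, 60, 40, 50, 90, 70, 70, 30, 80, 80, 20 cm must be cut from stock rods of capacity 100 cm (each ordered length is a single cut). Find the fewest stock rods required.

Total = 90 + 80 + 80 + 70 + 70 + 60 + 50 + 40 + 30 + 30 + 30 + 30 + 20 + 20 = 700 cm.
Lower bound: ⌈700/100⌉ = 7 stock rods.
A packing using 8 stock rods:
  stock rod 1: 90 = 90
  stock rod 2: 80 + 20 = 100
  stock rod 3: 80 + 20 = 100
  stock rod 4: 70 + 30 = 100
  stock rod 5: 70 + 30 = 100
  stock rod 6: 60 + 40 = 100
  stock rod 7: 50 + 30 = 80
  stock rod 8: 30 = 30
No arrangement into 7 stock rods stays within capacity, so 8 is optimal.

8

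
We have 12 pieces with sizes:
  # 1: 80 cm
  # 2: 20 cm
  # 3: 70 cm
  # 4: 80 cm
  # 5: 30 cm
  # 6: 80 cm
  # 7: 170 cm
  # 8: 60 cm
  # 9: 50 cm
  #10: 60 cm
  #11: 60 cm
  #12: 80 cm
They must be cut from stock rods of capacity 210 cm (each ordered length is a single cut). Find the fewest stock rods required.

5

Total = 170 + 80 + 80 + 80 + 80 + 70 + 60 + 60 + 60 + 50 + 30 + 20 = 840 cm.
Lower bound: ⌈840/210⌉ = 4 stock rods.
A packing using 5 stock rods:
  stock rod 1: 170 + 30 = 200
  stock rod 2: 80 + 80 + 50 = 210
  stock rod 3: 80 + 80 + 20 = 180
  stock rod 4: 70 + 60 + 60 = 190
  stock rod 5: 60 = 60
No arrangement into 4 stock rods stays within capacity, so 5 is optimal.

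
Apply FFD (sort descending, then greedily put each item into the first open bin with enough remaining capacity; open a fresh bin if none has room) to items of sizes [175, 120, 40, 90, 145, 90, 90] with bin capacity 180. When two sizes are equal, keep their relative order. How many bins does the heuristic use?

Sorted descending: 175, 145, 120, 90, 90, 90, 40.
  175 → bin 1 (new)  [load 175/180]
  145 → bin 2 (new)  [load 145/180]
  120 → bin 3 (new)  [load 120/180]
  90 → bin 4 (new)  [load 90/180]
  90 → bin 4  [load 180/180]
  90 → bin 5 (new)  [load 90/180]
  40 → bin 3  [load 160/180]
5 bins opened.

5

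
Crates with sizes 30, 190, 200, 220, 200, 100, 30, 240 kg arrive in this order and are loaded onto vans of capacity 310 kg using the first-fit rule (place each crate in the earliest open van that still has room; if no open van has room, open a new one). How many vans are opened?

  30 → van 1 (new)  [load 30/310]
  190 → van 1  [load 220/310]
  200 → van 2 (new)  [load 200/310]
  220 → van 3 (new)  [load 220/310]
  200 → van 4 (new)  [load 200/310]
  100 → van 2  [load 300/310]
  30 → van 1  [load 250/310]
  240 → van 5 (new)  [load 240/310]
5 vans opened.

5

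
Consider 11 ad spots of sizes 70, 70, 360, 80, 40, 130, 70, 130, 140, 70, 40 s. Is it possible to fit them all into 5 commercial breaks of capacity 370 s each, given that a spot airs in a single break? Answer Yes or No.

Yes

A valid assignment using 4 commercial breaks:
  break 1: 360 = 360
  break 2: 140 + 130 + 80 = 350
  break 3: 130 + 70 + 70 + 70 = 340
  break 4: 70 + 40 + 40 = 150
That uses only 4 ≤ 5, so 5 commercial breaks are enough.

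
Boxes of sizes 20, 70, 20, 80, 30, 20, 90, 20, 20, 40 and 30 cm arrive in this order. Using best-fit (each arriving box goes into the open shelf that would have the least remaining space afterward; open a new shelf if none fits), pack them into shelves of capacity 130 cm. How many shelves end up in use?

4

  20 → shelf 1 (new)  [load 20/130]
  70 → shelf 1  [load 90/130]
  20 → shelf 1  [load 110/130]
  80 → shelf 2 (new)  [load 80/130]
  30 → shelf 2  [load 110/130]
  20 → shelf 1  [load 130/130]
  90 → shelf 3 (new)  [load 90/130]
  20 → shelf 2  [load 130/130]
  20 → shelf 3  [load 110/130]
  40 → shelf 4 (new)  [load 40/130]
  30 → shelf 4  [load 70/130]
4 shelves opened.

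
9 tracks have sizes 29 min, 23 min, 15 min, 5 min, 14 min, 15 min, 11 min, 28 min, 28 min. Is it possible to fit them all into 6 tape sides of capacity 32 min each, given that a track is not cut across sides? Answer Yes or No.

Yes

A valid assignment using 6 tape sides:
  side 1: 29 = 29
  side 2: 28 = 28
  side 3: 28 = 28
  side 4: 23 + 5 = 28
  side 5: 15 + 15 = 30
  side 6: 14 + 11 = 25
Every load is within 32 min, so 6 tape sides suffice.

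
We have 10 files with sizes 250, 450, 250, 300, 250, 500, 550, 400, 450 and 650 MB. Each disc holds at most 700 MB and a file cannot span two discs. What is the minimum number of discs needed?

7

Total = 650 + 550 + 500 + 450 + 450 + 400 + 300 + 250 + 250 + 250 = 4050 MB.
Lower bound: ⌈4050/700⌉ = 6 discs.
A packing using 7 discs:
  disc 1: 650 = 650
  disc 2: 550 = 550
  disc 3: 500 = 500
  disc 4: 450 + 250 = 700
  disc 5: 450 + 250 = 700
  disc 6: 400 + 300 = 700
  disc 7: 250 = 250
No arrangement into 6 discs stays within capacity, so 7 is optimal.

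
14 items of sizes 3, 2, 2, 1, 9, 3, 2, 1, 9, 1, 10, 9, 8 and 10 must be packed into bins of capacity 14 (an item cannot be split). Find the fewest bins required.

6

Total = 10 + 10 + 9 + 9 + 9 + 8 + 3 + 3 + 2 + 2 + 2 + 1 + 1 + 1 = 70.
Lower bound: ⌈70/14⌉ = 5 bins.
Also, 6 items each exceed 7, and no two of those can share a bin, so at least 6 bins are needed.
A packing using 6 bins:
  bin 1: 10 + 3 + 1 = 14
  bin 2: 10 + 3 + 1 = 14
  bin 3: 9 + 2 + 2 + 1 = 14
  bin 4: 9 + 2 = 11
  bin 5: 9 = 9
  bin 6: 8 = 8
This matches the lower bound, so 6 is optimal.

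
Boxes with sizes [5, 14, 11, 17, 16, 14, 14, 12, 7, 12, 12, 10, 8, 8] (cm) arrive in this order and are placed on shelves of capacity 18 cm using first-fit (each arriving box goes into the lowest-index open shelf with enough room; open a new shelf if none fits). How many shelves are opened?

11

  5 → shelf 1 (new)  [load 5/18]
  14 → shelf 2 (new)  [load 14/18]
  11 → shelf 1  [load 16/18]
  17 → shelf 3 (new)  [load 17/18]
  16 → shelf 4 (new)  [load 16/18]
  14 → shelf 5 (new)  [load 14/18]
  14 → shelf 6 (new)  [load 14/18]
  12 → shelf 7 (new)  [load 12/18]
  7 → shelf 8 (new)  [load 7/18]
  12 → shelf 9 (new)  [load 12/18]
  12 → shelf 10 (new)  [load 12/18]
  10 → shelf 8  [load 17/18]
  8 → shelf 11 (new)  [load 8/18]
  8 → shelf 11  [load 16/18]
11 shelves opened.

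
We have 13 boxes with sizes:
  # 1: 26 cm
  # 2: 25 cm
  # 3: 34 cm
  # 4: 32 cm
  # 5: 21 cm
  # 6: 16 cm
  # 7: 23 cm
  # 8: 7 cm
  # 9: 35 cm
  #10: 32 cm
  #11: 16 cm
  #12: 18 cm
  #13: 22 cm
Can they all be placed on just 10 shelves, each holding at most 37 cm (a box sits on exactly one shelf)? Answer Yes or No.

A valid assignment using 10 shelves:
  shelf 1: 35 = 35
  shelf 2: 34 = 34
  shelf 3: 32 = 32
  shelf 4: 32 = 32
  shelf 5: 26 + 7 = 33
  shelf 6: 25 = 25
  shelf 7: 23 = 23
  shelf 8: 22 = 22
  shelf 9: 21 + 16 = 37
  shelf 10: 18 + 16 = 34
Every load is within 37 cm, so 10 shelves suffice.

Yes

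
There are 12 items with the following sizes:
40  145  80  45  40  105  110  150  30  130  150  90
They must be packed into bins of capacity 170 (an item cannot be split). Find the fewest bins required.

8

Total = 150 + 150 + 145 + 130 + 110 + 105 + 90 + 80 + 45 + 40 + 40 + 30 = 1115.
Lower bound: ⌈1115/170⌉ = 7 bins.
A packing using 8 bins:
  bin 1: 150 = 150
  bin 2: 150 = 150
  bin 3: 145 = 145
  bin 4: 130 + 40 = 170
  bin 5: 110 + 45 = 155
  bin 6: 105 + 40 = 145
  bin 7: 90 + 80 = 170
  bin 8: 30 = 30
No arrangement into 7 bins stays within capacity, so 8 is optimal.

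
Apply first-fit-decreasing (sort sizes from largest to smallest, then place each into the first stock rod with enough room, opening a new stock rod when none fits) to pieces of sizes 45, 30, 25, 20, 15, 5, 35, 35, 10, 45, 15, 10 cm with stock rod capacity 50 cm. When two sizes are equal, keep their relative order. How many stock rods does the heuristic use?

6

Sorted descending: 45, 45, 35, 35, 30, 25, 20, 15, 15, 10, 10, 5.
  45 → stock rod 1 (new)  [load 45/50]
  45 → stock rod 2 (new)  [load 45/50]
  35 → stock rod 3 (new)  [load 35/50]
  35 → stock rod 4 (new)  [load 35/50]
  30 → stock rod 5 (new)  [load 30/50]
  25 → stock rod 6 (new)  [load 25/50]
  20 → stock rod 5  [load 50/50]
  15 → stock rod 3  [load 50/50]
  15 → stock rod 4  [load 50/50]
  10 → stock rod 6  [load 35/50]
  10 → stock rod 6  [load 45/50]
  5 → stock rod 1  [load 50/50]
6 stock rods opened.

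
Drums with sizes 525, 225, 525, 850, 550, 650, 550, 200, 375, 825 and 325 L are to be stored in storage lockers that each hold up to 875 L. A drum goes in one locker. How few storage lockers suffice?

Total = 850 + 825 + 650 + 550 + 550 + 525 + 525 + 375 + 325 + 225 + 200 = 5600 L.
Lower bound: ⌈5600/875⌉ = 7 storage lockers.
A packing using 8 storage lockers:
  locker 1: 850 = 850
  locker 2: 825 = 825
  locker 3: 650 + 225 = 875
  locker 4: 550 + 325 = 875
  locker 5: 550 + 200 = 750
  locker 6: 525 = 525
  locker 7: 525 = 525
  locker 8: 375 = 375
No arrangement into 7 storage lockers stays within capacity, so 8 is optimal.

8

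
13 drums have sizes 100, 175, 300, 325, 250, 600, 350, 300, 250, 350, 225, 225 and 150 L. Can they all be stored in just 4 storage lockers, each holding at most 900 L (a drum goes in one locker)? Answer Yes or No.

Yes

A valid assignment using 4 storage lockers:
  locker 1: 600 + 300 = 900
  locker 2: 350 + 325 + 225 = 900
  locker 3: 350 + 300 + 250 = 900
  locker 4: 250 + 225 + 175 + 150 + 100 = 900
Every load is within 900 L, so 4 storage lockers suffice.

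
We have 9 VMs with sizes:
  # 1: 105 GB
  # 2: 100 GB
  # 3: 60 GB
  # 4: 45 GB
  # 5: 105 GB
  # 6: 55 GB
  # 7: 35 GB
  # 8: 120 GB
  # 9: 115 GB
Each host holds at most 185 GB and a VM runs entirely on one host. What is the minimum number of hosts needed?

Total = 120 + 115 + 105 + 105 + 100 + 60 + 55 + 45 + 35 = 740 GB.
Lower bound: ⌈740/185⌉ = 4 hosts.
Also, 5 VMs each exceed 185/2 GB, and no two of those can share a host, so at least 5 hosts are needed.
A packing using 5 hosts:
  host 1: 120 + 60 = 180
  host 2: 115 + 55 = 170
  host 3: 105 + 45 + 35 = 185
  host 4: 105 = 105
  host 5: 100 = 100
This matches the lower bound, so 5 is optimal.

5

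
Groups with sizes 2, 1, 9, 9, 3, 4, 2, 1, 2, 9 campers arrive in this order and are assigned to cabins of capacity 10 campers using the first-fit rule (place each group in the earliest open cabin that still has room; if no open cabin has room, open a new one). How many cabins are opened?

5

  2 → cabin 1 (new)  [load 2/10]
  1 → cabin 1  [load 3/10]
  9 → cabin 2 (new)  [load 9/10]
  9 → cabin 3 (new)  [load 9/10]
  3 → cabin 1  [load 6/10]
  4 → cabin 1  [load 10/10]
  2 → cabin 4 (new)  [load 2/10]
  1 → cabin 2  [load 10/10]
  2 → cabin 4  [load 4/10]
  9 → cabin 5 (new)  [load 9/10]
5 cabins opened.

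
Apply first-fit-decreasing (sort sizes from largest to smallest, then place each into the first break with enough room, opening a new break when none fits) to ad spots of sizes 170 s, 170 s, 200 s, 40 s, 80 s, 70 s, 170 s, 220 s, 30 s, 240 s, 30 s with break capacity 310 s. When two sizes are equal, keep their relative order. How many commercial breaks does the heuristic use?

Sorted descending: 240, 220, 200, 170, 170, 170, 80, 70, 40, 30, 30.
  240 → break 1 (new)  [load 240/310]
  220 → break 2 (new)  [load 220/310]
  200 → break 3 (new)  [load 200/310]
  170 → break 4 (new)  [load 170/310]
  170 → break 5 (new)  [load 170/310]
  170 → break 6 (new)  [load 170/310]
  80 → break 2  [load 300/310]
  70 → break 1  [load 310/310]
  40 → break 3  [load 240/310]
  30 → break 3  [load 270/310]
  30 → break 3  [load 300/310]
6 commercial breaks opened.

6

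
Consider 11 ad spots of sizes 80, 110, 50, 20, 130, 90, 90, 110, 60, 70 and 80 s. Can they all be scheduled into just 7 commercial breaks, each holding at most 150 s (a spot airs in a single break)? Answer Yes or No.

Yes

A valid assignment using 7 commercial breaks:
  break 1: 130 + 20 = 150
  break 2: 110 = 110
  break 3: 110 = 110
  break 4: 90 + 60 = 150
  break 5: 90 + 50 = 140
  break 6: 80 + 70 = 150
  break 7: 80 = 80
Every load is within 150 s, so 7 commercial breaks suffice.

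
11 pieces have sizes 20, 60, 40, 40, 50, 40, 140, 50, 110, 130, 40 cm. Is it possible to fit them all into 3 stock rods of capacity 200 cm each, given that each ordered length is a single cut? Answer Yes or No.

No

Total = 720 cm; ⌈720/200⌉ = 4.
At least 4 stock rods are required, but only 3 are allowed.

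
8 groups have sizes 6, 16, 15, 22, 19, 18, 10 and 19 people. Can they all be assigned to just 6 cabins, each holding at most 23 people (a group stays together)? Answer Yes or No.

Total = 125 people; ⌈125/23⌉ = 6.
The bound of 6 does not rule out 6, but exhaustive search shows no assignment into 6 cabins of capacity 23 people exists — the minimum is 7.

No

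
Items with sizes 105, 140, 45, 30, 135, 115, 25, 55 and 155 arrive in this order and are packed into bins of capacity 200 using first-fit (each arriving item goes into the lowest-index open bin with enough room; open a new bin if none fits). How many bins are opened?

5

  105 → bin 1 (new)  [load 105/200]
  140 → bin 2 (new)  [load 140/200]
  45 → bin 1  [load 150/200]
  30 → bin 1  [load 180/200]
  135 → bin 3 (new)  [load 135/200]
  115 → bin 4 (new)  [load 115/200]
  25 → bin 2  [load 165/200]
  55 → bin 3  [load 190/200]
  155 → bin 5 (new)  [load 155/200]
5 bins opened.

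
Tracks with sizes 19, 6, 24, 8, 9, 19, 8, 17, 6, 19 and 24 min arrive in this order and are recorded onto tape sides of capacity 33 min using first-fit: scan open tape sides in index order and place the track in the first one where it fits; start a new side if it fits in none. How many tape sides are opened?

  19 → side 1 (new)  [load 19/33]
  6 → side 1  [load 25/33]
  24 → side 2 (new)  [load 24/33]
  8 → side 1  [load 33/33]
  9 → side 2  [load 33/33]
  19 → side 3 (new)  [load 19/33]
  8 → side 3  [load 27/33]
  17 → side 4 (new)  [load 17/33]
  6 → side 3  [load 33/33]
  19 → side 5 (new)  [load 19/33]
  24 → side 6 (new)  [load 24/33]
6 tape sides opened.

6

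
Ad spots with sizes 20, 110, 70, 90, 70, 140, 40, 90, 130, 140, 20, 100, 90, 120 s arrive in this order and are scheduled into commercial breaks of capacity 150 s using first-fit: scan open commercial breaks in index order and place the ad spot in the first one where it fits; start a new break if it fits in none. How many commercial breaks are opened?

  20 → break 1 (new)  [load 20/150]
  110 → break 1  [load 130/150]
  70 → break 2 (new)  [load 70/150]
  90 → break 3 (new)  [load 90/150]
  70 → break 2  [load 140/150]
  140 → break 4 (new)  [load 140/150]
  40 → break 3  [load 130/150]
  90 → break 5 (new)  [load 90/150]
  130 → break 6 (new)  [load 130/150]
  140 → break 7 (new)  [load 140/150]
  20 → break 1  [load 150/150]
  100 → break 8 (new)  [load 100/150]
  90 → break 9 (new)  [load 90/150]
  120 → break 10 (new)  [load 120/150]
10 commercial breaks opened.

10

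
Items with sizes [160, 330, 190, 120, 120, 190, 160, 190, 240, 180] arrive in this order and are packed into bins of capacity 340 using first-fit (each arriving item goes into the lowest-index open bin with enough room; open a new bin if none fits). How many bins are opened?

7

  160 → bin 1 (new)  [load 160/340]
  330 → bin 2 (new)  [load 330/340]
  190 → bin 3 (new)  [load 190/340]
  120 → bin 1  [load 280/340]
  120 → bin 3  [load 310/340]
  190 → bin 4 (new)  [load 190/340]
  160 → bin 5 (new)  [load 160/340]
  190 → bin 6 (new)  [load 190/340]
  240 → bin 7 (new)  [load 240/340]
  180 → bin 5  [load 340/340]
7 bins opened.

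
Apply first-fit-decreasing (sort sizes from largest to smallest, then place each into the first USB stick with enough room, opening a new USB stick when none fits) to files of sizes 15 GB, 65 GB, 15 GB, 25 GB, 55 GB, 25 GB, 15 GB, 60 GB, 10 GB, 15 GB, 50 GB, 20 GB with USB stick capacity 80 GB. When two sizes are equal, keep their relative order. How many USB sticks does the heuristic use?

5

Sorted descending: 65, 60, 55, 50, 25, 25, 20, 15, 15, 15, 15, 10.
  65 → USB stick 1 (new)  [load 65/80]
  60 → USB stick 2 (new)  [load 60/80]
  55 → USB stick 3 (new)  [load 55/80]
  50 → USB stick 4 (new)  [load 50/80]
  25 → USB stick 3  [load 80/80]
  25 → USB stick 4  [load 75/80]
  20 → USB stick 2  [load 80/80]
  15 → USB stick 1  [load 80/80]
  15 → USB stick 5 (new)  [load 15/80]
  15 → USB stick 5  [load 30/80]
  15 → USB stick 5  [load 45/80]
  10 → USB stick 5  [load 55/80]
5 USB sticks opened.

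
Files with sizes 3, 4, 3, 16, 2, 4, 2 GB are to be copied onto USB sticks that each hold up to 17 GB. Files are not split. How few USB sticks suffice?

Total = 16 + 4 + 4 + 3 + 3 + 2 + 2 = 34 GB.
Lower bound: ⌈34/17⌉ = 2 USB sticks.
A packing using 3 USB sticks:
  USB stick 1: 16 = 16
  USB stick 2: 4 + 4 + 3 + 3 + 2 = 16
  USB stick 3: 2 = 2
No arrangement into 2 USB sticks stays within capacity, so 3 is optimal.

3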